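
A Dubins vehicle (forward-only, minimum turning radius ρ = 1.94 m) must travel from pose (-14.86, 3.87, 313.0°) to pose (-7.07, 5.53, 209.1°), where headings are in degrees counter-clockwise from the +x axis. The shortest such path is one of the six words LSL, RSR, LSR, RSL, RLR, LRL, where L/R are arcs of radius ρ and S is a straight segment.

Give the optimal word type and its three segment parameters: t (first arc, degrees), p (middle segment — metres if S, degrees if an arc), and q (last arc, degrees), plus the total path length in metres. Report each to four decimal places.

Let ψ = atan2(Δy, Δx) = atan2(1.66, 7.79) = 12.0294° be the start→goal bearing.
Normalize: d = |goal − start| / ρ = 7.964904/1.94 = 4.105621, α = (θ_start − ψ) mod 360° = 300.9706° = 5.252927 rad, β = (θ_goal − ψ) mod 360° = 197.0706° = 3.439530 rad.
Common terms: sin α = -0.857432, cos α = 0.514598, sin β = -0.293549, cos β = -0.955944, cos(α−β) = -0.240228, d² = 16.856122. Work in radians in the unit-radius frame; every candidate has L = ρ·(t + p + q).
LSL: p² = 2 + d² − 2cos(α−β) + 2d(sin α − sin β) = 14.706401; p = √p² = 3.834893; φ = atan2(cos β − cos α, d + sin α − sin β) = -0.393544 rad; t = (φ − α) mod 2π = 0.636715 rad, q = (β − φ) mod 2π = 3.833074 rad → L = 1.94·(0.636715 + 3.834893 + 3.833074) = 1.94·8.304681 = 16.111081 m
RSR: p² = 2 + d² − 2cos(α−β) + 2d(sin β − sin α) = 23.966755; p = √p² = 4.895585; φ = atan2(cos α − cos β, d − sin α + sin β) = 0.305092 rad; t = (α − φ) mod 2π = 4.947835 rad, q = (φ − β) mod 2π = 3.148747 rad → L = 1.94·(4.947835 + 4.895585 + 3.148747) = 1.94·12.992168 = 25.204805 m
LSR: p² = d² − 2 + 2cos(α−β) + 2d(sin α + sin β) = 4.924683; p = √p² = 2.219163; φ = atan2(−cos α − cos β, d + sin α + sin β) − atan2(−2, p) = 0.881778 rad; t = (φ − α) mod 2π = 1.912036 rad, q = (φ − β) mod 2π = 3.725433 rad → L = 1.94·(1.912036 + 2.219163 + 3.725433) = 1.94·7.856632 = 15.241866 m
RSL: p² = d² − 2 + 2cos(α−β) − 2d(sin α + sin β) = 23.826649; p = √p² = 4.881255; φ = atan2(cos α + cos β, d − sin α − sin β) − atan2(2, p) = -0.472631 rad; t = (α − φ) mod 2π = 5.725558 rad, q = (β − φ) mod 2π = 3.912161 rad → L = 1.94·(5.725558 + 4.881255 + 3.912161) = 1.94·14.518973 = 28.166808 m
RLR: c = (6 − d² + 2cos(α−β) + 2d(sin α − sin β))/8 = -1.995844, |c| > 1 → infeasible
LRL: c = (6 − d² + 2cos(α−β) − 2d(sin α − sin β))/8 = -0.838300; p = 2π − arccos c = 3.718231 rad; φ = atan2(cos β − cos α, d + sin α − sin β) = -0.393544 rad; t = (φ − α + p/2) mod 2π = 2.495830 rad, q = (β − α − t + p) mod 2π = 5.692189 rad → L = 1.94·(2.495830 + 3.718231 + 5.692189) = 1.94·11.906251 = 23.098126 m
Shortest: LSR with L = 15.241866 m ≈ 15.2419 m
Convert LSR to answer units (arcs ×180/π): t = 1.912036·180/π = 109.5516°, p = ρ·p = 1.94·2.219163 = 4.3052 m, q = 3.725433·180/π = 213.4516°, L = 15.2419 m.

LSR: t = 109.5516°, p = 4.3052 m, q = 213.4516°, L = 15.2419 m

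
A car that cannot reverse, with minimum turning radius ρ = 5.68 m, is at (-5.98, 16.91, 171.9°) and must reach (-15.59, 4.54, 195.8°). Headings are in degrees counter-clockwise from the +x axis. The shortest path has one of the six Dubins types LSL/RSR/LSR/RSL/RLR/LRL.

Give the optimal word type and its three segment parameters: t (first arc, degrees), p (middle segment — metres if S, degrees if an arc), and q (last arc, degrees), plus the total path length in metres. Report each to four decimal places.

RLR: t = 75.9019°, p = 260.6759°, q = 160.8741°, L = 49.3147 m

Let ψ = atan2(Δy, Δx) = atan2(-12.37, -9.61) = -127.8429° be the start→goal bearing.
Normalize: d = |goal − start| / ρ = 15.664259/5.68 = 2.757792, α = (θ_start − ψ) mod 360° = 299.7429° = 5.231501 rad, β = (θ_goal − ψ) mod 360° = 323.6429° = 5.648634 rad.
Common terms: sin α = -0.868260, cos α = 0.496109, sin β = -0.592816, cos β = 0.805338, cos(α−β) = 0.914254, d² = 7.605417. Work in radians in the unit-radius frame; every candidate has L = ρ·(t + p + q).
LSL: p² = 2 + d² − 2cos(α−β) + 2d(sin α − sin β) = 6.257673; p = √p² = 2.501534; φ = atan2(cos β − cos α, d + sin α − sin β) = 0.123933 rad; t = (φ − α) mod 2π = 1.175617 rad, q = (β − φ) mod 2π = 5.524702 rad → L = 5.68·(1.175617 + 2.501534 + 5.524702) = 5.68·9.201853 = 52.266526 m
RSR: p² = 2 + d² − 2cos(α−β) + 2d(sin β − sin α) = 9.296145; p = √p² = 3.048958; φ = atan2(cos α − cos β, d − sin α + sin β) = -0.101596 rad; t = (α − φ) mod 2π = 5.333096 rad, q = (φ − β) mod 2π = 0.532955 rad → L = 5.68·(5.333096 + 3.048958 + 0.532955) = 5.68·8.915010 = 50.637255 m
LSR: p² = d² − 2 + 2cos(α−β) + 2d(sin α + sin β) = -0.624764 < 0 → infeasible
RSL: p² = d² − 2 + 2cos(α−β) − 2d(sin α + sin β) = 15.492614; p = √p² = 3.936066; φ = atan2(cos α + cos β, d − sin α − sin β) − atan2(2, p) = -0.170903 rad; t = (α − φ) mod 2π = 5.402404 rad, q = (β − φ) mod 2π = 5.819537 rad → L = 5.68·(5.402404 + 3.936066 + 5.819537) = 5.68·15.158007 = 86.097479 m
RLR: c = (6 − d² + 2cos(α−β) + 2d(sin α − sin β))/8 = -0.162018; p = 2π − arccos c = 4.549654 rad; φ = atan2(cos α − cos β, d − sin α + sin β) = -0.101596 rad; t = (α − φ + p/2) mod 2π = 1.324738 rad, q = (α − β − t + p) mod 2π = 2.807782 rad → L = 5.68·(1.324738 + 4.549654 + 2.807782) = 5.68·8.682173 = 49.314745 m
LRL: c = (6 − d² + 2cos(α−β) − 2d(sin α − sin β))/8 = 0.217791; p = 2π − arccos c = 4.931939 rad; φ = atan2(cos β − cos α, d + sin α − sin β) = 0.123933 rad; t = (φ − α + p/2) mod 2π = 3.641587 rad, q = (β − α − t + p) mod 2π = 1.707486 rad → L = 5.68·(3.641587 + 4.931939 + 1.707486) = 5.68·10.281013 = 58.396151 m
Shortest: RLR with L = 49.314745 m ≈ 49.3147 m
Convert RLR to answer units (arcs ×180/π): t = 1.324738·180/π = 75.9019°, p = 4.549654·180/π = 260.6759°, q = 2.807782·180/π = 160.8741°, L = 49.3147 m.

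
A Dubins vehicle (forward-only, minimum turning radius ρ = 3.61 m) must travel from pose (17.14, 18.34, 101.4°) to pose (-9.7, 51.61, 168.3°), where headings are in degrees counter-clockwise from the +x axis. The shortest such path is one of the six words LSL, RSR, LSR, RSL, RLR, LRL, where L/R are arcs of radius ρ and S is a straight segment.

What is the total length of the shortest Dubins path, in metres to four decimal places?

Let ψ = atan2(Δy, Δx) = atan2(33.27, -26.84) = 128.8943° be the start→goal bearing.
Normalize: d = |goal − start| / ρ = 42.746678/3.61 = 11.841185, α = (θ_start − ψ) mod 360° = 332.5057° = 5.803320 rad, β = (θ_goal − ψ) mod 360° = 39.4057° = 0.687760 rad.
Common terms: sin α = -0.461660, cos α = 0.887057, sin β = 0.634808, cos β = 0.772670, cos(α−β) = 0.392337, d² = 140.213665. Work in radians in the unit-radius frame; every candidate has L = ρ·(t + p + q).
LSL: p² = 2 + d² − 2cos(α−β) + 2d(sin α − sin β) = 115.462037; p = √p² = 10.745326; φ = atan2(cos β − cos α, d + sin α − sin β) = -0.010645 rad; t = (φ − α) mod 2π = 0.469220 rad, q = (β − φ) mod 2π = 0.698405 rad → L = 3.61·(0.469220 + 10.745326 + 0.698405) = 3.61·11.912952 = 43.005755 m
RSR: p² = 2 + d² − 2cos(α−β) + 2d(sin β − sin α) = 167.395944; p = √p² = 12.938158; φ = atan2(cos α − cos β, d − sin α + sin β) = 0.008841 rad; t = (α − φ) mod 2π = 5.794479 rad, q = (φ − β) mod 2π = 5.604267 rad → L = 3.61·(5.794479 + 12.938158 + 5.604267) = 3.61·24.336904 = 87.856223 m
LSR: p² = d² − 2 + 2cos(α−β) + 2d(sin α + sin β) = 143.098900; p = √p² = 11.962395; φ = atan2(−cos α − cos β, d + sin α + sin β) − atan2(−2, p) = 0.028382 rad; t = (φ − α) mod 2π = 0.508247 rad, q = (φ − β) mod 2π = 5.623807 rad → L = 3.61·(0.508247 + 11.962395 + 5.623807) = 3.61·18.094449 = 65.320962 m
RSL: p² = d² − 2 + 2cos(α−β) − 2d(sin α + sin β) = 134.897778; p = √p² = 11.614550; φ = atan2(cos α + cos β, d − sin α − sin β) − atan2(2, p) = -0.029228 rad; t = (α − φ) mod 2π = 5.832548 rad, q = (β − φ) mod 2π = 0.716988 rad → L = 3.61·(5.832548 + 11.614550 + 0.716988) = 3.61·18.164086 = 65.572349 m
RLR: c = (6 − d² + 2cos(α−β) + 2d(sin α − sin β))/8 = -19.924493, |c| > 1 → infeasible
LRL: c = (6 − d² + 2cos(α−β) − 2d(sin α − sin β))/8 = -13.432755, |c| > 1 → infeasible
Shortest: LSL with L = 43.005755 m ≈ 43.0058 m

43.0058 m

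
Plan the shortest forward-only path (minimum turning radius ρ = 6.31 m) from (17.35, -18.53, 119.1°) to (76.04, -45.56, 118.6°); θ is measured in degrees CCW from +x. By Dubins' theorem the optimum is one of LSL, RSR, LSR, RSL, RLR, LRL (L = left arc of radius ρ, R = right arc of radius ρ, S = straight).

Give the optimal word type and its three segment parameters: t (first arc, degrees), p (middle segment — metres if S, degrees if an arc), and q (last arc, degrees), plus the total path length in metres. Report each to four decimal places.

RSL: t = 166.4723°, p = 56.6291 m, q = 165.9723°, L = 93.2413 m

Let ψ = atan2(Δy, Δx) = atan2(-27.03, 58.69) = -24.7287° be the start→goal bearing.
Normalize: d = |goal − start| / ρ = 64.615300/6.31 = 10.240143, α = (θ_start − ψ) mod 360° = 143.8287° = 2.510284 rad, β = (θ_goal − ψ) mod 360° = 143.3287° = 2.501558 rad.
Common terms: sin α = 0.590201, cos α = -0.807256, sin β = 0.597224, cos β = -0.802075, cos(α−β) = 0.999962, d² = 104.860521. Work in radians in the unit-radius frame; every candidate has L = ρ·(t + p + q).
LSL: p² = 2 + d² − 2cos(α−β) + 2d(sin α − sin β) = 104.716783; p = √p² = 10.233122; φ = atan2(cos β − cos α, d + sin α − sin β) = 0.000506 rad; t = (φ − α) mod 2π = 3.773407 rad, q = (β − φ) mod 2π = 2.501051 rad → L = 6.31·(3.773407 + 10.233122 + 2.501051) = 6.31·16.507581 = 104.162833 m
RSR: p² = 2 + d² − 2cos(α−β) + 2d(sin β − sin α) = 105.004411; p = √p² = 10.247166; φ = atan2(cos α − cos β, d − sin α + sin β) = -0.000506 rad; t = (α − φ) mod 2π = 2.510790 rad, q = (φ − β) mod 2π = 3.781122 rad → L = 6.31·(2.510790 + 10.247166 + 3.781122) = 6.31·16.539078 = 104.361582 m
LSR: p² = d² − 2 + 2cos(α−β) + 2d(sin α + sin β) = 129.179249; p = √p² = 11.365705; φ = atan2(−cos α − cos β, d + sin α + sin β) − atan2(−2, p) = 0.314093 rad; t = (φ − α) mod 2π = 4.086995 rad, q = (φ − β) mod 2π = 4.095721 rad → L = 6.31·(4.086995 + 11.365705 + 4.095721) = 6.31·19.548421 = 123.350534 m
RSL: p² = d² − 2 + 2cos(α−β) − 2d(sin α + sin β) = 80.541641; p = √p² = 8.974499; φ = atan2(cos α + cos β, d − sin α − sin β) − atan2(2, p) = -0.395206 rad; t = (α − φ) mod 2π = 2.905490 rad, q = (β − φ) mod 2π = 2.896763 rad → L = 6.31·(2.905490 + 8.974499 + 2.896763) = 6.31·14.776753 = 93.241311 m
RLR: c = (6 − d² + 2cos(α−β) + 2d(sin α − sin β))/8 = -12.125551, |c| > 1 → infeasible
LRL: c = (6 − d² + 2cos(α−β) − 2d(sin α − sin β))/8 = -12.089598, |c| > 1 → infeasible
Shortest: RSL with L = 93.241311 m ≈ 93.2413 m
Convert RSL to answer units (arcs ×180/π): t = 2.905490·180/π = 166.4723°, p = ρ·p = 6.31·8.974499 = 56.6291 m, q = 2.896763·180/π = 165.9723°, L = 93.2413 m.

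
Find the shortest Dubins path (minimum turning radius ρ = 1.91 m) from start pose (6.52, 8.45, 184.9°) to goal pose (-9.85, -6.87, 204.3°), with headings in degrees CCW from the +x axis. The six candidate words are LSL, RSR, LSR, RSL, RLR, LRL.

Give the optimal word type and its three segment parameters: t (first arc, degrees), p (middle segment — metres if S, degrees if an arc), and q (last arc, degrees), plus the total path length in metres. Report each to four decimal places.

Let ψ = atan2(Δy, Δx) = atan2(-15.32, -16.37) = -136.8977° be the start→goal bearing.
Normalize: d = |goal − start| / ρ = 22.420511/1.91 = 11.738487, α = (θ_start − ψ) mod 360° = 321.7977° = 5.616430 rad, β = (θ_goal − ψ) mod 360° = 341.1977° = 5.955024 rad.
Common terms: sin α = -0.618440, cos α = 0.785832, sin β = -0.322303, cos β = 0.946636, cos(α−β) = 0.943223, d² = 137.792084. Work in radians in the unit-radius frame; every candidate has L = ρ·(t + p + q).
LSL: p² = 2 + d² − 2cos(α−β) + 2d(sin α − sin β) = 130.953254; p = √p² = 11.443481; φ = atan2(cos β − cos α, d + sin α − sin β) = 0.014052 rad; t = (φ − α) mod 2π = 0.680808 rad, q = (β − φ) mod 2π = 5.940971 rad → L = 1.91·(0.680808 + 11.443481 + 5.940971) = 1.91·18.065260 = 34.504647 m
RSR: p² = 2 + d² − 2cos(α−β) + 2d(sin β − sin α) = 144.858022; p = √p² = 12.035698; φ = atan2(cos α − cos β, d − sin α + sin β) = -0.013361 rad; t = (α − φ) mod 2π = 5.629791 rad, q = (φ − β) mod 2π = 0.314801 rad → L = 1.91·(5.629791 + 12.035698 + 0.314801) = 1.91·17.980289 = 34.342352 m
LSR: p² = d² − 2 + 2cos(α−β) + 2d(sin α + sin β) = 115.592725; p = √p² = 10.751406; φ = atan2(−cos α − cos β, d + sin α + sin β) − atan2(−2, p) = 0.024829 rad; t = (φ − α) mod 2π = 0.691584 rad, q = (φ − β) mod 2π = 0.352990 rad → L = 1.91·(0.691584 + 10.751406 + 0.352990) = 1.91·11.795980 = 22.530322 m
RSL: p² = d² − 2 + 2cos(α−β) − 2d(sin α + sin β) = 159.764333; p = √p² = 12.639792; φ = atan2(cos α + cos β, d − sin α − sin β) − atan2(2, p) = -0.021132 rad; t = (α − φ) mod 2π = 5.637562 rad, q = (β − φ) mod 2π = 5.976156 rad → L = 1.91·(5.637562 + 12.639792 + 5.976156) = 1.91·24.253509 = 46.324202 m
RLR: c = (6 − d² + 2cos(α−β) + 2d(sin α − sin β))/8 = -17.107253, |c| > 1 → infeasible
LRL: c = (6 − d² + 2cos(α−β) − 2d(sin α − sin β))/8 = -15.369157, |c| > 1 → infeasible
Shortest: LSR with L = 22.530322 m ≈ 22.5303 m
Convert LSR to answer units (arcs ×180/π): t = 0.691584·180/π = 39.6249°, p = ρ·p = 1.91·10.751406 = 20.5352 m, q = 0.352990·180/π = 20.2249°, L = 22.5303 m.

LSR: t = 39.6249°, p = 20.5352 m, q = 20.2249°, L = 22.5303 m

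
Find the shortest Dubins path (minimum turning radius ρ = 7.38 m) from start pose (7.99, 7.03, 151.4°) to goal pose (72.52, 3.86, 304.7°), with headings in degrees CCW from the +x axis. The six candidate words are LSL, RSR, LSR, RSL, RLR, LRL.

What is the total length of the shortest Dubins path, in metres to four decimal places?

Let ψ = atan2(Δy, Δx) = atan2(-3.17, 64.53) = -2.8124° be the start→goal bearing.
Normalize: d = |goal − start| / ρ = 64.607815/7.38 = 8.754447, α = (θ_start − ψ) mod 360° = 154.2124° = 2.691513 rad, β = (θ_goal − ψ) mod 360° = 307.5124° = 5.367103 rad.
Common terms: sin α = 0.435037, cos α = -0.900413, sin β = -0.793222, cos β = 0.608933, cos(α−β) = -0.893371, d² = 76.640334. Work in radians in the unit-radius frame; every candidate has L = ρ·(t + p + q).
LSL: p² = 2 + d² − 2cos(α−β) + 2d(sin α − sin β) = 101.932529; p = √p² = 10.096164; φ = atan2(cos β − cos α, d + sin α − sin β) = 0.150059 rad; t = (φ − α) mod 2π = 3.741731 rad, q = (β − φ) mod 2π = 5.217044 rad → L = 7.38·(3.741731 + 10.096164 + 5.217044) = 7.38·19.054939 = 140.625451 m
RSR: p² = 2 + d² − 2cos(α−β) + 2d(sin β − sin α) = 58.921624; p = √p² = 7.676042; φ = atan2(cos α − cos β, d − sin α + sin β) = -0.197920 rad; t = (α − φ) mod 2π = 2.889434 rad, q = (φ − β) mod 2π = 0.718162 rad → L = 7.38·(2.889434 + 7.676042 + 0.718162) = 7.38·11.283638 = 83.273247 m
LSR: p² = d² − 2 + 2cos(α−β) + 2d(sin α + sin β) = 66.582166; p = √p² = 8.159790; φ = atan2(−cos α − cos β, d + sin α + sin β) − atan2(−2, p) = 0.275067 rad; t = (φ − α) mod 2π = 3.866739 rad, q = (φ − β) mod 2π = 1.191149 rad → L = 7.38·(3.866739 + 8.159790 + 1.191149) = 7.38·13.217678 = 97.546464 m
RSL: p² = d² − 2 + 2cos(α−β) − 2d(sin α + sin β) = 79.125016; p = √p² = 8.895224; φ = atan2(cos α + cos β, d − sin α − sin β) − atan2(2, p) = -0.253137 rad; t = (α − φ) mod 2π = 2.944651 rad, q = (β − φ) mod 2π = 5.620241 rad → L = 7.38·(2.944651 + 8.895224 + 5.620241) = 7.38·17.460116 = 128.855655 m
RLR: c = (6 − d² + 2cos(α−β) + 2d(sin α − sin β))/8 = -6.365203, |c| > 1 → infeasible
LRL: c = (6 − d² + 2cos(α−β) − 2d(sin α − sin β))/8 = -11.741566, |c| > 1 → infeasible
Shortest: RSR with L = 83.273247 m ≈ 83.2732 m

83.2732 m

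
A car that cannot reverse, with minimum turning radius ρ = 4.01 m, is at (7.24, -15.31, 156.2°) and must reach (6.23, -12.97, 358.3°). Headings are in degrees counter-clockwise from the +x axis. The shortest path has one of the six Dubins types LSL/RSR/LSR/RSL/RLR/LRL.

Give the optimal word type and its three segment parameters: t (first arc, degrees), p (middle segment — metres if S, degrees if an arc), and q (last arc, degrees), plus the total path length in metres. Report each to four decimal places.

LRL: t = 70.8808°, p = 282.4655°, q = 53.6847°, L = 28.4872 m

Let ψ = atan2(Δy, Δx) = atan2(2.34, -1.01) = 113.3462° be the start→goal bearing.
Normalize: d = |goal − start| / ρ = 2.548666/4.01 = 0.635578, α = (θ_start − ψ) mod 360° = 42.8538° = 0.747940 rad, β = (θ_goal − ψ) mod 360° = 244.9538° = 4.275251 rad.
Common terms: sin α = 0.680130, cos α = 0.733091, sin β = -0.905967, cos β = -0.423349, cos(α−β) = -0.926529, d² = 0.403959. Work in radians in the unit-radius frame; every candidate has L = ρ·(t + p + q).
LSL: p² = 2 + d² − 2cos(α−β) + 2d(sin α − sin β) = 6.273192; p = √p² = 2.504634; φ = atan2(cos β − cos α, d + sin α − sin β) = -0.479933 rad; t = (φ − α) mod 2π = 5.055312 rad, q = (β − φ) mod 2π = 4.755184 rad → L = 4.01·(5.055312 + 2.504634 + 4.755184) = 4.01·12.315130 = 49.383670 m
RSR: p² = 2 + d² − 2cos(α−β) + 2d(sin β − sin α) = 2.240841; p = √p² = 1.496944; φ = atan2(cos α − cos β, d − sin α + sin β) = 2.258770 rad; t = (α − φ) mod 2π = 4.772355 rad, q = (φ − β) mod 2π = 4.266705 rad → L = 4.01·(4.772355 + 1.496944 + 4.266705) = 4.01·10.536004 = 42.249376 m
LSR: p² = d² − 2 + 2cos(α−β) + 2d(sin α + sin β) = -3.736172 < 0 → infeasible
RSL: p² = d² − 2 + 2cos(α−β) − 2d(sin α + sin β) = -3.162025 < 0 → infeasible
RLR: c = (6 − d² + 2cos(α−β) + 2d(sin α − sin β))/8 = 0.719895; p = 2π − arccos c = 5.516040 rad; φ = atan2(cos α − cos β, d − sin α + sin β) = 2.258770 rad; t = (α − φ + p/2) mod 2π = 1.247190 rad, q = (α − β − t + p) mod 2π = 0.741540 rad → L = 4.01·(1.247190 + 5.516040 + 0.741540) = 4.01·7.504769 = 30.094125 m
LRL: c = (6 − d² + 2cos(α−β) − 2d(sin α − sin β))/8 = 0.215851; p = 2π − arccos c = 4.929952 rad; φ = atan2(cos β − cos α, d + sin α − sin β) = -0.479933 rad; t = (φ − α + p/2) mod 2π = 1.237102 rad, q = (β − α − t + p) mod 2π = 0.936975 rad → L = 4.01·(1.237102 + 4.929952 + 0.936975) = 4.01·7.104030 = 28.487159 m
Shortest: LRL with L = 28.487159 m ≈ 28.4872 m
Convert LRL to answer units (arcs ×180/π): t = 1.237102·180/π = 70.8808°, p = 4.929952·180/π = 282.4655°, q = 0.936975·180/π = 53.6847°, L = 28.4872 m.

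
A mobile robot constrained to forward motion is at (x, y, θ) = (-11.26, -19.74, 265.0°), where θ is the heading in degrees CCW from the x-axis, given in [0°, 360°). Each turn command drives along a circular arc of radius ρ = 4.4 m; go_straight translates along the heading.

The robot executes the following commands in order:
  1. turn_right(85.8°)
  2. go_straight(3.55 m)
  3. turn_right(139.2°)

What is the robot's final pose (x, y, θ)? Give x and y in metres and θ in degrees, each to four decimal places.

set_pose: (x, y, θ) = (-11.2600, -19.7400, 265.0000°), ρ = 4.4
turn_right(85.8°): centre at ρ to the right, rotate −85.8° → (-15.7047, -23.7561, 179.2000°)
go_straight(3.55): x += 3.55·cos θ, y += 3.55·sin θ → (-19.2543, -23.7065, 179.2000°)
turn_right(139.2°): centre at ρ to the right, rotate −139.2° → (-22.0212, -15.9364, 40.0000°)

(-22.0212, -15.9364, 40.0000°)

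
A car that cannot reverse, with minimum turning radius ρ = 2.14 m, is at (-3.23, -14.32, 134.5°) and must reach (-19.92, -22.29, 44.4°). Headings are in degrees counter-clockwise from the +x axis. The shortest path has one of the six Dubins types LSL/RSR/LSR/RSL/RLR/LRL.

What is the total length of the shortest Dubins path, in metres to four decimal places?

25.4478 m

Let ψ = atan2(Δy, Δx) = atan2(-7.97, -16.69) = -154.4741° be the start→goal bearing.
Normalize: d = |goal − start| / ρ = 18.495324/2.14 = 8.642675, α = (θ_start − ψ) mod 360° = 288.9741° = 5.043549 rad, β = (θ_goal − ψ) mod 360° = 198.8741° = 3.471007 rad.
Common terms: sin α = -0.945666, cos α = 0.325140, sin β = -0.323489, cos β = -0.946232, cos(α−β) = -0.001745, d² = 74.695825. Work in radians in the unit-radius frame; every candidate has L = ρ·(t + p + q).
LSL: p² = 2 + d² − 2cos(α−β) + 2d(sin α − sin β) = 65.944771; p = √p² = 8.120639; φ = atan2(cos β − cos α, d + sin α − sin β) = -0.157207 rad; t = (φ − α) mod 2π = 1.082429 rad, q = (β − φ) mod 2π = 3.628214 rad → L = 2.14·(1.082429 + 8.120639 + 3.628214) = 2.14·12.831282 = 27.458944 m
RSR: p² = 2 + d² − 2cos(α−β) + 2d(sin β − sin α) = 87.453860; p = √p² = 9.351677; φ = atan2(cos α − cos β, d − sin α + sin β) = 0.136374 rad; t = (α − φ) mod 2π = 4.907175 rad, q = (φ − β) mod 2π = 2.948552 rad → L = 2.14·(4.907175 + 9.351677 + 2.948552) = 2.14·17.207404 = 36.823844 m
LSR: p² = d² − 2 + 2cos(α−β) + 2d(sin α + sin β) = 50.754549; p = √p² = 7.124223; φ = atan2(−cos α − cos β, d + sin α + sin β) − atan2(−2, p) = 0.357722 rad; t = (φ − α) mod 2π = 1.597359 rad, q = (φ − β) mod 2π = 3.169900 rad → L = 2.14·(1.597359 + 7.124223 + 3.169900) = 2.14·11.891482 = 25.447771 m
RSL: p² = d² − 2 + 2cos(α−β) − 2d(sin α + sin β) = 94.630120; p = √p² = 9.727801; φ = atan2(cos α + cos β, d − sin α − sin β) − atan2(2, p) = -0.265351 rad; t = (α − φ) mod 2π = 5.308899 rad, q = (β − φ) mod 2π = 3.736358 rad → L = 2.14·(5.308899 + 9.727801 + 3.736358) = 2.14·18.773059 = 40.174345 m
RLR: c = (6 − d² + 2cos(α−β) + 2d(sin α − sin β))/8 = -9.931733, |c| > 1 → infeasible
LRL: c = (6 − d² + 2cos(α−β) − 2d(sin α − sin β))/8 = -7.243096, |c| > 1 → infeasible
Shortest: LSR with L = 25.447771 m ≈ 25.4478 m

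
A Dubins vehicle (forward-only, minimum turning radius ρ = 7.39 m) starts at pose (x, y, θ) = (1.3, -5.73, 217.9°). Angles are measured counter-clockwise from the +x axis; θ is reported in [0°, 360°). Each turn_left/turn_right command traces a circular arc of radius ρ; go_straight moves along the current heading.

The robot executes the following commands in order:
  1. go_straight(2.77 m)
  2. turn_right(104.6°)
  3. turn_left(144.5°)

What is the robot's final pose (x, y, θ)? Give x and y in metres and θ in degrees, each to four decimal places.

(-26.2231, -5.8847, 257.8000°)

set_pose: (x, y, θ) = (1.3000, -5.7300, 217.9000°), ρ = 7.39
go_straight(2.77): x += 2.77·cos θ, y += 2.77·sin θ → (-0.8858, -7.4316, 217.9000°)
turn_right(104.6°): centre at ρ to the right, rotate −104.6° → (-12.2126, -4.5233, 113.3000°)
turn_left(144.5°): centre at ρ to the left, rotate +144.5° → (-26.2231, -5.8847, 257.8000°)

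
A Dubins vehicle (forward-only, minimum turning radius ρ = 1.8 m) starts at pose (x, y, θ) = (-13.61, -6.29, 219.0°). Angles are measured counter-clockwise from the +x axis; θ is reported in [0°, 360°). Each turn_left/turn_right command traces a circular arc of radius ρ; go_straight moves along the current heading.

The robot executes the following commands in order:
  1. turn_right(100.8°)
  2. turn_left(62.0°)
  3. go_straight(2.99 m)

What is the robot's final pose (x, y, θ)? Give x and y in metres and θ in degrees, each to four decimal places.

(-20.9117, -4.8028, 180.2000°)

set_pose: (x, y, θ) = (-13.6100, -6.2900, 219.0000°), ρ = 1.8
turn_right(100.8°): centre at ρ to the right, rotate −100.8° → (-16.3291, -5.7417, 118.2000°)
turn_left(62.0°): centre at ρ to the left, rotate +62.0° → (-17.9218, -4.7923, 180.2000°)
go_straight(2.99): x += 2.99·cos θ, y += 2.99·sin θ → (-20.9117, -4.8028, 180.2000°)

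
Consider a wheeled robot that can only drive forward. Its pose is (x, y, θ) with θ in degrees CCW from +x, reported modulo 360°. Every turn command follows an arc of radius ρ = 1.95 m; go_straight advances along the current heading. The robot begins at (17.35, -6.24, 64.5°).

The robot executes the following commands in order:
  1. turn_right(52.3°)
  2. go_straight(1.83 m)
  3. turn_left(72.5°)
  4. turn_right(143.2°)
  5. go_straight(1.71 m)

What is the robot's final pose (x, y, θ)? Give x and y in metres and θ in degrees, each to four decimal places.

set_pose: (x, y, θ) = (17.3500, -6.2400, 64.5000°), ρ = 1.95
turn_right(52.3°): centre at ρ to the right, rotate −52.3° → (18.6980, -5.1735, 12.2000°)
go_straight(1.83): x += 1.83·cos θ, y += 1.83·sin θ → (20.4866, -4.7868, 12.2000°)
turn_left(72.5°): centre at ρ to the left, rotate +72.5° → (22.0162, -3.0610, 84.7000°)
turn_right(143.2°): centre at ρ to the right, rotate −143.2° → (25.6205, -2.2222, -58.5000° ≡ 301.5000°)
go_straight(1.71): x += 1.71·cos θ, y += 1.71·sin θ → (26.5140, -3.6802, 301.5000°)

(26.5140, -3.6802, 301.5000°)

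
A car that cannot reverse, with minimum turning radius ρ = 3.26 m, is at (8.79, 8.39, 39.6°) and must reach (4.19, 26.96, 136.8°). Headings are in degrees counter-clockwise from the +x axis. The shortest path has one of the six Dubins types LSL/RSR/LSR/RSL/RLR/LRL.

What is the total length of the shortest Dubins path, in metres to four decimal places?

Let ψ = atan2(Δy, Δx) = atan2(18.57, -4.60) = 103.9128° be the start→goal bearing.
Normalize: d = |goal − start| / ρ = 19.131255/3.26 = 5.868483, α = (θ_start − ψ) mod 360° = 295.6872° = 5.160716 rad, β = (θ_goal − ψ) mod 360° = 32.8872° = 0.573991 rad.
Common terms: sin α = -0.901174, cos α = 0.433458, sin β = 0.542987, cos β = 0.839741, cos(α−β) = -0.125333, d² = 34.439093. Work in radians in the unit-radius frame; every candidate has L = ρ·(t + p + q).
LSL: p² = 2 + d² − 2cos(α−β) + 2d(sin α − sin β) = 19.739690; p = √p² = 4.442937; φ = atan2(cos β − cos α, d + sin α − sin β) = 0.091572 rad; t = (φ − α) mod 2π = 1.214042 rad, q = (β − φ) mod 2π = 0.482418 rad → L = 3.26·(1.214042 + 4.442937 + 0.482418) = 3.26·6.139397 = 20.014435 m
RSR: p² = 2 + d² − 2cos(α−β) + 2d(sin β − sin α) = 53.639828; p = √p² = 7.323922; φ = atan2(cos α − cos β, d − sin α + sin β) = -0.055502 rad; t = (α − φ) mod 2π = 5.216218 rad, q = (φ − β) mod 2π = 5.653693 rad → L = 3.26·(5.216218 + 7.323922 + 5.653693) = 3.26·18.193832 = 59.311893 m
LSR: p² = d² − 2 + 2cos(α−β) + 2d(sin α + sin β) = 27.984407; p = √p² = 5.290029; φ = atan2(−cos α − cos β, d + sin α + sin β) − atan2(−2, p) = 0.134386 rad; t = (φ − α) mod 2π = 1.256856 rad, q = (φ − β) mod 2π = 5.843581 rad → L = 3.26·(1.256856 + 5.290029 + 5.843581) = 3.26·12.390465 = 40.392917 m
RSL: p² = d² − 2 + 2cos(α−β) − 2d(sin α + sin β) = 36.392445; p = √p² = 6.032615; φ = atan2(cos α + cos β, d − sin α − sin β) − atan2(2, p) = -0.118433 rad; t = (α − φ) mod 2π = 5.279149 rad, q = (β − φ) mod 2π = 0.692423 rad → L = 3.26·(5.279149 + 6.032615 + 0.692423) = 3.26·12.004187 = 39.133651 m
RLR: c = (6 − d² + 2cos(α−β) + 2d(sin α − sin β))/8 = -5.704978, |c| > 1 → infeasible
LRL: c = (6 − d² + 2cos(α−β) − 2d(sin α − sin β))/8 = -1.467461, |c| > 1 → infeasible
Shortest: LSL with L = 20.014435 m ≈ 20.0144 m

20.0144 m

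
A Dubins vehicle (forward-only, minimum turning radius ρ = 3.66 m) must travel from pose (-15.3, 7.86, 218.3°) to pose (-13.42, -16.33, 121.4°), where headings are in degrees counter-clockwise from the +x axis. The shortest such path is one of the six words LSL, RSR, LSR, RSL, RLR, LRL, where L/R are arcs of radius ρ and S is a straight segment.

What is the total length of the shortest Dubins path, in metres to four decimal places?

Let ψ = atan2(Δy, Δx) = atan2(-24.19, 1.88) = -85.5560° be the start→goal bearing.
Normalize: d = |goal − start| / ρ = 24.262945/3.66 = 6.629220, α = (θ_start − ψ) mod 360° = 303.8560° = 5.303288 rad, β = (θ_goal − ψ) mod 360° = 206.9560° = 3.612064 rad.
Common terms: sin α = -0.830440, cos α = 0.557108, sin β = -0.453306, cos β = -0.891355, cos(α−β) = -0.120137, d² = 43.946557. Work in radians in the unit-radius frame; every candidate has L = ρ·(t + p + q).
LSL: p² = 2 + d² − 2cos(α−β) + 2d(sin α − sin β) = 41.186624; p = √p² = 6.417681; φ = atan2(cos β − cos α, d + sin α − sin β) = -0.227660 rad; t = (φ − α) mod 2π = 0.752237 rad, q = (β − φ) mod 2π = 3.839724 rad → L = 3.66·(0.752237 + 6.417681 + 3.839724) = 3.66·11.009642 = 40.295289 m
RSR: p² = 2 + d² − 2cos(α−β) + 2d(sin β − sin α) = 51.187037; p = √p² = 7.154512; φ = atan2(cos α − cos β, d − sin α + sin β) = 0.203864 rad; t = (α − φ) mod 2π = 5.099424 rad, q = (φ − β) mod 2π = 2.874985 rad → L = 3.66·(5.099424 + 7.154512 + 2.874985) = 3.66·15.128921 = 55.371851 m
LSR: p² = d² − 2 + 2cos(α−β) + 2d(sin α + sin β) = 24.685807; p = √p² = 4.968481; φ = atan2(−cos α − cos β, d + sin α + sin β) − atan2(−2, p) = 0.445140 rad; t = (φ − α) mod 2π = 1.425037 rad, q = (φ − β) mod 2π = 3.116261 rad → L = 3.66·(1.425037 + 4.968481 + 3.116261) = 3.66·9.509779 = 34.805793 m
RSL: p² = d² − 2 + 2cos(α−β) − 2d(sin α + sin β) = 58.726760; p = √p² = 7.663339; φ = atan2(cos α + cos β, d − sin α − sin β) − atan2(2, p) = -0.297504 rad; t = (α − φ) mod 2π = 5.600792 rad, q = (β − φ) mod 2π = 3.909568 rad → L = 3.66·(5.600792 + 7.663339 + 3.909568) = 3.66·17.173698 = 62.855735 m
RLR: c = (6 − d² + 2cos(α−β) + 2d(sin α − sin β))/8 = -5.398380, |c| > 1 → infeasible
LRL: c = (6 − d² + 2cos(α−β) − 2d(sin α − sin β))/8 = -4.148328, |c| > 1 → infeasible
Shortest: LSR with L = 34.805793 m ≈ 34.8058 m

34.8058 m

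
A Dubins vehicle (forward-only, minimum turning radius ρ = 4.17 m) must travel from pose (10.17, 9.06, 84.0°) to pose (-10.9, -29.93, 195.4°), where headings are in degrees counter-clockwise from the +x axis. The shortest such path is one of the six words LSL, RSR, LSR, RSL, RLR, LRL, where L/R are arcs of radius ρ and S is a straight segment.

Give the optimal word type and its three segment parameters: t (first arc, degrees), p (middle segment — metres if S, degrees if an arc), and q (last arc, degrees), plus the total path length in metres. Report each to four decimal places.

LSR: t = 171.1295°, p = 38.8470 m, q = 59.7295°, L = 55.6490 m

Let ψ = atan2(Δy, Δx) = atan2(-38.99, -21.07) = -118.3866° be the start→goal bearing.
Normalize: d = |goal − start| / ρ = 44.318901/4.17 = 10.628034, α = (θ_start − ψ) mod 360° = 202.3866° = 3.532312 rad, β = (θ_goal − ψ) mod 360° = 313.7866° = 5.476609 rad.
Common terms: sin α = -0.380854, cos α = -0.924635, sin β = -0.721923, cos β = 0.691974, cos(α−β) = -0.364877, d² = 112.955104. Work in radians in the unit-radius frame; every candidate has L = ρ·(t + p + q).
LSL: p² = 2 + d² − 2cos(α−β) + 2d(sin α − sin β) = 122.934642; p = √p² = 11.087590; φ = atan2(cos β − cos α, d + sin α − sin β) = 0.146325 rad; t = (φ − α) mod 2π = 2.897198 rad, q = (β − φ) mod 2π = 5.330284 rad → L = 4.17·(2.897198 + 11.087590 + 5.330284) = 4.17·19.315072 = 80.543849 m
RSR: p² = 2 + d² − 2cos(α−β) + 2d(sin β − sin α) = 108.435073; p = √p² = 10.413216; φ = atan2(cos α − cos β, d − sin α + sin β) = -0.155876 rad; t = (α − φ) mod 2π = 3.688188 rad, q = (φ − β) mod 2π = 0.650700 rad → L = 4.17·(3.688188 + 10.413216 + 0.650700) = 4.17·14.752105 = 61.516277 m
LSR: p² = d² − 2 + 2cos(α−β) + 2d(sin α + sin β) = 86.784667; p = √p² = 9.315829; φ = atan2(−cos α − cos β, d + sin α + sin β) − atan2(−2, p) = 0.235899 rad; t = (φ − α) mod 2π = 2.986773 rad, q = (φ − β) mod 2π = 1.042476 rad → L = 4.17·(2.986773 + 9.315829 + 1.042476) = 4.17·13.345077 = 55.648972 m
RSL: p² = d² − 2 + 2cos(α−β) − 2d(sin α + sin β) = 133.666033; p = √p² = 11.561403; φ = atan2(cos α + cos β, d − sin α − sin β) − atan2(2, p) = -0.191125 rad; t = (α − φ) mod 2π = 3.723437 rad, q = (β − φ) mod 2π = 5.667734 rad → L = 4.17·(3.723437 + 11.561403 + 5.667734) = 4.17·20.952573 = 87.372230 m
RLR: c = (6 − d² + 2cos(α−β) + 2d(sin α − sin β))/8 = -12.554384, |c| > 1 → infeasible
LRL: c = (6 − d² + 2cos(α−β) − 2d(sin α − sin β))/8 = -14.366830, |c| > 1 → infeasible
Shortest: LSR with L = 55.648972 m ≈ 55.6490 m
Convert LSR to answer units (arcs ×180/π): t = 2.986773·180/π = 171.1295°, p = ρ·p = 4.17·9.315829 = 38.8470 m, q = 1.042476·180/π = 59.7295°, L = 55.6490 m.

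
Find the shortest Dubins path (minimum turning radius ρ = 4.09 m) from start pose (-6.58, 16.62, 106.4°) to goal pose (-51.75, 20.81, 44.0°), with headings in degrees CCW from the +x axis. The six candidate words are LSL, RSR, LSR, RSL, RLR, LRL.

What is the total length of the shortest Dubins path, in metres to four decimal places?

Let ψ = atan2(Δy, Δx) = atan2(4.19, -45.17) = 174.7004° be the start→goal bearing.
Normalize: d = |goal − start| / ρ = 45.363917/4.09 = 11.091422, α = (θ_start − ψ) mod 360° = 291.6996° = 5.091119 rad, β = (θ_goal − ψ) mod 360° = 229.2996° = 4.002034 rad.
Common terms: sin α = -0.929135, cos α = 0.369741, sin β = -0.758130, cos β = -0.652103, cos(α−β) = 0.463296, d² = 123.019650. Work in radians in the unit-radius frame; every candidate has L = ρ·(t + p + q).
LSL: p² = 2 + d² − 2cos(α−β) + 2d(sin α − sin β) = 120.299684; p = √p² = 10.968121; φ = atan2(cos β − cos α, d + sin α − sin β) = -0.093300 rad; t = (φ − α) mod 2π = 1.098766 rad, q = (β − φ) mod 2π = 4.095334 rad → L = 4.09·(1.098766 + 10.968121 + 4.095334) = 4.09·16.162221 = 66.103484 m
RSR: p² = 2 + d² − 2cos(α−β) + 2d(sin β − sin α) = 127.886431; p = √p² = 11.308688; φ = atan2(cos α − cos β, d − sin α + sin β) = 0.090483 rad; t = (α − φ) mod 2π = 5.000636 rad, q = (φ − β) mod 2π = 2.371634 rad → L = 4.09·(5.000636 + 11.308688 + 2.371634) = 4.09·18.680959 = 76.405123 m
LSR: p² = d² − 2 + 2cos(α−β) + 2d(sin α + sin β) = 84.517902; p = √p² = 9.193362; φ = atan2(−cos α − cos β, d + sin α + sin β) − atan2(−2, p) = 0.244227 rad; t = (φ − α) mod 2π = 1.436293 rad, q = (φ − β) mod 2π = 2.525379 rad → L = 4.09·(1.436293 + 9.193362 + 2.525379) = 4.09·13.155034 = 53.804088 m
RSL: p² = d² − 2 + 2cos(α−β) − 2d(sin α + sin β) = 159.374581; p = √p² = 12.624365; φ = atan2(cos α + cos β, d − sin α − sin β) − atan2(2, p) = -0.179211 rad; t = (α − φ) mod 2π = 5.270330 rad, q = (β − φ) mod 2π = 4.181244 rad → L = 4.09·(5.270330 + 12.624365 + 4.181244) = 4.09·22.075939 = 90.290589 m
RLR: c = (6 − d² + 2cos(α−β) + 2d(sin α − sin β))/8 = -14.985804, |c| > 1 → infeasible
LRL: c = (6 − d² + 2cos(α−β) − 2d(sin α − sin β))/8 = -14.037460, |c| > 1 → infeasible
Shortest: LSR with L = 53.804088 m ≈ 53.8041 m

53.8041 m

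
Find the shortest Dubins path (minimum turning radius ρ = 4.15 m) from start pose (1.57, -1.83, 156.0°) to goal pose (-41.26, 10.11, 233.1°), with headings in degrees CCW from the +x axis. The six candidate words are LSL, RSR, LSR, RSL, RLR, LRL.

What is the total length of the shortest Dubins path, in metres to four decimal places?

45.6580 m

Let ψ = atan2(Δy, Δx) = atan2(11.94, -42.83) = 164.4228° be the start→goal bearing.
Normalize: d = |goal − start| / ρ = 44.463159/4.15 = 10.714014, α = (θ_start − ψ) mod 360° = 351.5772° = 6.136180 rad, β = (θ_goal − ψ) mod 360° = 68.6772° = 1.198644 rad.
Common terms: sin α = -0.146476, cos α = 0.989214, sin β = 0.931547, cos β = 0.363622, cos(α−β) = 0.223250, d² = 114.790100. Work in radians in the unit-radius frame; every candidate has L = ρ·(t + p + q).
LSL: p² = 2 + d² − 2cos(α−β) + 2d(sin α − sin β) = 93.243692; p = √p² = 9.656277; φ = atan2(cos β − cos α, d + sin α − sin β) = -0.064832 rad; t = (φ − α) mod 2π = 0.082174 rad, q = (β − φ) mod 2π = 1.263475 rad → L = 4.15·(0.082174 + 9.656277 + 1.263475) = 4.15·11.001926 = 45.657994 m
RSR: p² = 2 + d² − 2cos(α−β) + 2d(sin β − sin α) = 139.443508; p = √p² = 11.808620; φ = atan2(cos α − cos β, d − sin α + sin β) = 0.053002 rad; t = (α − φ) mod 2π = 6.083178 rad, q = (φ − β) mod 2π = 5.137544 rad → L = 4.15·(6.083178 + 11.808620 + 5.137544) = 4.15·23.029342 = 95.571769 m
LSR: p² = d² − 2 + 2cos(α−β) + 2d(sin α + sin β) = 130.059113; p = √p² = 11.404346; φ = atan2(−cos α − cos β, d + sin α + sin β) − atan2(−2, p) = 0.056497 rad; t = (φ − α) mod 2π = 0.203503 rad, q = (φ − β) mod 2π = 5.141039 rad → L = 4.15·(0.203503 + 11.404346 + 5.141039) = 4.15·16.748888 = 69.507884 m
RSL: p² = d² − 2 + 2cos(α−β) − 2d(sin α + sin β) = 96.414088; p = √p² = 9.819068; φ = atan2(cos α + cos β, d − sin α − sin β) − atan2(2, p) = -0.065519 rad; t = (α − φ) mod 2π = 6.201699 rad, q = (β − φ) mod 2π = 1.264162 rad → L = 4.15·(6.201699 + 9.819068 + 1.264162) = 4.15·17.284929 = 71.732455 m
RLR: c = (6 − d² + 2cos(α−β) + 2d(sin α − sin β))/8 = -16.430438, |c| > 1 → infeasible
LRL: c = (6 − d² + 2cos(α−β) − 2d(sin α − sin β))/8 = -10.655461, |c| > 1 → infeasible
Shortest: LSL with L = 45.657994 m ≈ 45.6580 m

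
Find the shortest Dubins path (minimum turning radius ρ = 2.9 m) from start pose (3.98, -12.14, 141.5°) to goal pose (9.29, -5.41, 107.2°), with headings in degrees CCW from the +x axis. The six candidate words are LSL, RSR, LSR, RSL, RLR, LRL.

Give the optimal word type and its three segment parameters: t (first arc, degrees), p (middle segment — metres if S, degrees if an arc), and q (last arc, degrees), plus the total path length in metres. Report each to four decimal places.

Let ψ = atan2(Δy, Δx) = atan2(6.73, 5.31) = 51.7264° be the start→goal bearing.
Normalize: d = |goal − start| / ρ = 8.572573/2.9 = 2.956059, α = (θ_start − ψ) mod 360° = 89.7736° = 1.566845 rad, β = (θ_goal − ψ) mod 360° = 55.4736° = 0.968197 rad.
Common terms: sin α = 0.999992, cos α = 0.003951, sin β = 0.823865, cos β = 0.566786, cos(α−β) = 0.826098, d² = 8.738288. Work in radians in the unit-radius frame; every candidate has L = ρ·(t + p + q).
LSL: p² = 2 + d² − 2cos(α−β) + 2d(sin α − sin β) = 10.127376; p = √p² = 3.182354; φ = atan2(cos β − cos α, d + sin α − sin β) = 0.177796 rad; t = (φ − α) mod 2π = 4.894137 rad, q = (β − φ) mod 2π = 0.790401 rad → L = 2.9·(4.894137 + 3.182354 + 0.790401) = 2.9·8.866891 = 25.713984 m
RSR: p² = 2 + d² − 2cos(α−β) + 2d(sin β − sin α) = 8.044807; p = √p² = 2.836337; φ = atan2(cos α − cos β, d − sin α + sin β) = -0.199763 rad; t = (α − φ) mod 2π = 1.766608 rad, q = (φ − β) mod 2π = 5.115225 rad → L = 2.9·(1.766608 + 2.836337 + 5.115225) = 2.9·9.718170 = 28.182693 m
LSR: p² = d² − 2 + 2cos(α−β) + 2d(sin α + sin β) = 19.173346; p = √p² = 4.378738; φ = atan2(−cos α − cos β, d + sin α + sin β) − atan2(−2, p) = 0.309615 rad; t = (φ − α) mod 2π = 5.025955 rad, q = (φ − β) mod 2π = 5.624603 rad → L = 2.9·(5.025955 + 4.378738 + 5.624603) = 2.9·15.029296 = 43.584958 m
RSL: p² = d² − 2 + 2cos(α−β) − 2d(sin α + sin β) = -2.392377 < 0 → infeasible
RLR: c = (6 − d² + 2cos(α−β) + 2d(sin α − sin β))/8 = -0.005601; p = 2π − arccos c = 4.706788 rad; φ = atan2(cos α − cos β, d − sin α + sin β) = -0.199763 rad; t = (α − φ + p/2) mod 2π = 4.120002 rad, q = (α − β − t + p) mod 2π = 1.185434 rad → L = 2.9·(4.120002 + 4.706788 + 1.185434) = 2.9·10.012224 = 29.035450 m
LRL: c = (6 − d² + 2cos(α−β) − 2d(sin α − sin β))/8 = -0.265922; p = 2π − arccos c = 4.443229 rad; φ = atan2(cos β − cos α, d + sin α − sin β) = 0.177796 rad; t = (φ − α + p/2) mod 2π = 0.832566 rad, q = (β − α − t + p) mod 2π = 3.012015 rad → L = 2.9·(0.832566 + 4.443229 + 3.012015) = 2.9·8.287810 = 24.034648 m
Shortest: LRL with L = 24.034648 m ≈ 24.0346 m
Convert LRL to answer units (arcs ×180/π): t = 0.832566·180/π = 47.7025°, p = 4.443229·180/π = 254.5783°, q = 3.012015·180/π = 172.5757°, L = 24.0346 m.

LRL: t = 47.7025°, p = 254.5783°, q = 172.5757°, L = 24.0346 m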